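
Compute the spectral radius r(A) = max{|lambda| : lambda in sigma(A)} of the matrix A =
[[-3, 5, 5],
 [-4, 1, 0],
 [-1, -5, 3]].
r(A) ≈ 5.7691

The eigenvalues of A are the roots of its characteristic polynomial. With M = A (coefficients from the trace, the sum of principal 2x2 minors, and det A):
  p(λ) = det(λ I - M) = λ^3 - λ^2 + 16λ - 156.
No integer candidate from the rational root theorem (±divisors of 156) is a root, so the roots are irrational. The cubic discriminant is Δ = -628896 < 0, so there is one real root and a complex-conjugate pair. p(4) = -44 and p(5) = 24 have opposite signs, so a root lies in (4, 5); Newton's method refines it to λ ≈ 4.6872. Dividing out (λ - (4.6872)) leaves approximately λ^2 + 3.6872λ + 33.2824. For λ^2 + 3.6872λ + 33.2824 the discriminant is -119.5343. It is negative, so the remaining roots are the complex-conjugate pair λ ≈ -1.8436 ± 5.4666i. Their product equals the constant term, so |λ|^2 ≈ 33.2824 and |λ| ≈ 5.7691.
Thus the eigenvalues (to 4 decimals) are 4.6872 (modulus 4.6872); -1.8436 ± 5.4666i (modulus 5.7691). The spectral radius is the largest modulus: r(A) ≈ 5.7691. (Cross-check: r(A) ≤ ||A||_2 ≈ 8.1574; equality holds whenever A is normal, though it can also hold for some non-normal A.)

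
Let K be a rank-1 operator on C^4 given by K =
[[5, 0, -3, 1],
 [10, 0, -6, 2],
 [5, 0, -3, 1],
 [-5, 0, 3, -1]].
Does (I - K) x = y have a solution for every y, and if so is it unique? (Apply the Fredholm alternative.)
(I - K) is singular (det(I - K) = 0, i.e. 1 ∈ sigma(K)). (I - K) x = y is solvable iff y ⊥ ker((I - K)^*) = span{(5, 0, -3, 1)}, i.e. iff 5y_1 - 3y_3 + y_4 = 0. When solvable, the solutions are x = y + c·(1, 2, 1, -1), c arbitrary (ker(I - K) = span{(1, 2, 1, -1)}, dimension 1).

K has rank 1, so it is an outer product K = u v^T: every row of K is a multiple of one row vector. Reading off the entries, u = (1, 2, 1, -1) and v = (5, 0, -3, 1) (row i of K equals u_i·v^T). A rank-one matrix u v^T satisfies K u = u (v·u) and kills the (3)-dimensional subspace v^⊥, so its characteristic polynomial is lambda^3 (lambda - v·u) with v·u = tr K = 1. Hence the eigenvalues of I - K are 1 (multiplicity 3) and 1 - (1) = 0, so det(I - K) = 0. (Direct check: I - K =
[[-4, 0, 3, -1],
 [-10, 1, 6, -2],
 [-5, 0, 4, -1],
 [5, 0, -3, 2]]
has determinant 0.) So 1 is an eigenvalue of K and (I - K) is not invertible. The finite-dimensional Fredholm alternative says: either (I - K) is invertible, or ker(I - K) ≠ {0} and then range(I - K) = ker((I - K)^*)^⊥, with dim ker(I - K) = dim ker((I - K)^*). We are in the second case, so we need both kernels. Kernel of I - K: (I - K) u = u - u (v·u) = u - u = 0, so ker(I - K) = span{u} = span{(1, 2, 1, -1)} (it is exactly 1-dimensional because rank(I - K) = 3). Kernel of the adjoint: K is real, so (I - K)^* = I - K^T = I - v u^T, and (I - v u^T) v = v - v (u·v) = 0; hence ker((I - K)^*) = span{v} = span{(5, 0, -3, 1)}. Therefore (I - K) x = y is solvable iff <y, v> = 0, i.e. iff 5y_1 - 3y_3 + y_4 = 0. When this holds, K y = u (v·y) = 0, so (I - K) y = y and x = y is a particular solution; the full solution set is the line x = y + c·u = y + c·(1, 2, 1, -1), c ∈ C.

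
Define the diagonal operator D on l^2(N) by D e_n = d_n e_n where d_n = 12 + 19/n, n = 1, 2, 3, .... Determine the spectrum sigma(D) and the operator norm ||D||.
sigma(D) = {12 + 19/n : n ≥ 1} ∪ {12}; ||D|| = 31

A bounded diagonal operator on l^2 with diagonal entries d_n has spectrum equal to the closure of {d_n : n ≥ 1}: every d_n is an eigenvalue (with eigenvector e_n), so {d_n} ⊂ sigma(D); the spectrum is closed, so its closure is too; and for lambda not in the closure, (D - lambda I) has bounded inverse (the diagonal entries 1/(d_n - lambda) are bounded). For our sequence d_n = 12 + 19/n, n = 1, 2, 3, ...:
  - {d_n} = {12 + 19/n : n ≥ 1}; the only limit point is 12
  - closure = {12 + 19/n : n ≥ 1} ∪ {12}
For the norm: a diagonal operator has ||D|| = sup_n |d_n|. Here d_n = 12 + 19/n is positive and decreasing, so sup_n |d_n| = d_1 = 12 + 19 = 31. So ||D|| = 31.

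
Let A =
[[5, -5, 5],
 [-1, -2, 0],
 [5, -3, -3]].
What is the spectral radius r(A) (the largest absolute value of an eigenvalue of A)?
r(A) ≈ 7.9292

The eigenvalues of A are the roots of its characteristic polynomial. With M = A (coefficients from the trace, the sum of principal 2x2 minors, and det A):
  p(λ) = det(λ I - M) = λ^3 - 49λ - 110.
No integer candidate from the rational root theorem (±divisors of 110) is a root, so the roots are irrational. The cubic discriminant is Δ = 143896 > 0, so there are three distinct real roots. p(-6) = -32 and p(-5) = 10 have opposite signs, so a root lies in (-6, -5); Newton's method refines it to λ ≈ -5.3231. p(-3) = 10 and p(-2) = -20 have opposite signs, so a root lies in (-3, -2); Newton's method refines it to λ ≈ -2.6061. p(7) = -110 and p(8) = 10 have opposite signs, so a root lies in (7, 8); Newton's method refines it to λ ≈ 7.9292. Check (Vieta): the three roots sum to 0, matching tr M = 0.
Thus the eigenvalues (to 4 decimals) are -5.3231 (modulus 5.3231); -2.6061 (modulus 2.6061); 7.9292 (modulus 7.9292). The spectral radius is the largest modulus: r(A) ≈ 7.9292. (Cross-check: r(A) ≤ ||A||_2 ≈ 9.4321; equality holds whenever A is normal, though it can also hold for some non-normal A.)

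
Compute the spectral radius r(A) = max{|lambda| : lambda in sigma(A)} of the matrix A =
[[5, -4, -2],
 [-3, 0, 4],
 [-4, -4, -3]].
r(A) ≈ 7.4077

The eigenvalues of A are the roots of its characteristic polynomial. With M = A (coefficients from the trace, the sum of principal 2x2 minors, and det A):
  p(λ) = det(λ I - M) = λ^3 - 2λ^2 - 19λ - 156.
No integer candidate from the rational root theorem (±divisors of 156) is a root, so the roots are irrational. The cubic discriminant is Δ = -739888 < 0, so there is one real root and a complex-conjugate pair. p(7) = -44 and p(8) = 76 have opposite signs, so a root lies in (7, 8); Newton's method refines it to λ ≈ 7.4077. Dividing out (λ - (7.4077)) leaves approximately λ^2 + 5.4077λ + 21.0591. For λ^2 + 5.4077λ + 21.0591 the discriminant is -54.9927. It is negative, so the remaining roots are the complex-conjugate pair λ ≈ -2.7039 ± 3.7079i. Their product equals the constant term, so |λ|^2 ≈ 21.0591 and |λ| ≈ 4.589.
Thus the eigenvalues (to 4 decimals) are 7.4077 (modulus 7.4077); -2.7039 ± 3.7079i (modulus 4.589). The spectral radius is the largest modulus: r(A) ≈ 7.4077. (Cross-check: r(A) ≤ ||A||_2 ≈ 7.7605; equality holds whenever A is normal, though it can also hold for some non-normal A.)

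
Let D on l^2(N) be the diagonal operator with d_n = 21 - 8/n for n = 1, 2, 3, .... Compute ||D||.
||D|| = 21

For a diagonal operator on l^2 with entries d_n, ||D|| = sup_n |d_n|. Here d_1 = 13, d_2 = 17, ..., and d_n = 21 - 8/n increases monotonically toward 21. All terms lie in [13, 21), so |d_n| = d_n and the supremum is the limit 21, which is not attained by any individual d_n. Hence ||D|| = 21.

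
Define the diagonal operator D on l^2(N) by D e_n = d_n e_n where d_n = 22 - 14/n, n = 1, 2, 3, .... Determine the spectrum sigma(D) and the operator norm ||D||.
sigma(D) = {22 - 14/n : n ≥ 1} ∪ {22}; ||D|| = 22

A bounded diagonal operator on l^2 with diagonal entries d_n has spectrum equal to the closure of {d_n : n ≥ 1}: every d_n is an eigenvalue (with eigenvector e_n), so {d_n} ⊂ sigma(D); the spectrum is closed, so its closure is too; and for lambda not in the closure, (D - lambda I) has bounded inverse (the diagonal entries 1/(d_n - lambda) are bounded). For our sequence d_n = 22 - 14/n, n = 1, 2, 3, ...:
  - {d_n} = {22 - 14/n : n ≥ 1}; the only limit point is 22
  - closure = {22 - 14/n : n ≥ 1} ∪ {22}
For the norm: a diagonal operator has ||D|| = sup_n |d_n|. Here d_n = 22 - 14/n increases monotonically from d_1 = 8 toward 22, with all terms in [8, 22); so sup_n |d_n| = 22 (the supremum is the limit, not attained). So ||D|| = 22.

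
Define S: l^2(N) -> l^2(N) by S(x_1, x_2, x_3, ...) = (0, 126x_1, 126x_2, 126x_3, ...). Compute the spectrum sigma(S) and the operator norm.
sigma(S) = closed disk {z in C : |z| ≤ 126}; ||S|| = 126

Note S = 126·U where U is the unit right shift (U x)_k = x_{k-1} (with x_0 := 0); so ||S|| = 126||U|| and sigma(S) = 126·sigma(U). ||S x||^2 = sum_{k≥1} |126x_k|^2 = 15876||x||^2, so ||S|| = 126 and sigma(S) ⊂ {|z| ≤ 126}. For any |lambda| < 126, the equation (S - lambda I) x = 0 forces x_1 = 0, then 126x_k = lambda x_{k+1} ⇒ x = 0, so S has no eigenvalues. But (S - lambda I) is not surjective for |lambda| < 126: solving (S - lambda I) x = e_1 would require x_n proportional to (lambda/126)^(-n), which is not in l^2. So every |lambda| < 126 lies in the residual spectrum. The boundary |lambda| = 126 is in the approximate point spectrum (the spectrum is closed). Hence sigma(S) is the closed disk of radius 126.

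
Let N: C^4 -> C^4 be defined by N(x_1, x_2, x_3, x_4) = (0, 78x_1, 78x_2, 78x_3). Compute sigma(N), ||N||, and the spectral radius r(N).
sigma(N) = {0}; ||N|| = 78; r(N) = 0. (N is nilpotent with N^4 = 0.)

On C^4, N is a strictly lower-triangular matrix with 78 on the subdiagonal and zeros elsewhere, so its characteristic polynomial is lambda^4 and every eigenvalue is 0: sigma(N) = {0}. For the operator norm, N e_i = 78e_{i+1} for i = 1, ..., 3 and N e_4 = 0, so the singular values of N are 78 (with multiplicity 3) and 0; hence ||N|| = 78. The spectral radius r(N) = max|lambda| = 0. Note ||N|| > r(N) — characteristic of non-normal nilpotent operators. Indeed N^4 = 0.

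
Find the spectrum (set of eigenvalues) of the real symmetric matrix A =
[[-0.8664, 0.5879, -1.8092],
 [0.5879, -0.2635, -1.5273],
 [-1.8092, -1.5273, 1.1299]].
sigma(A) ≈ {-2, -1, 3}

A is real symmetric, so its spectrum consists of real eigenvalues. Expanding the characteristic polynomial of the displayed matrix gives
  det(λ I - A) = p(λ) = λ^3 + (0)λ^2 + (-7)λ + (-6).
Solving p(λ) = 0 yields eigenvalues ≈ -2, -1, 3. (A is shown rounded to 4 decimals, so these recover the underlying integer eigenvalues to within that precision.)
Verification: the trace of A = 0 equals the sum of eigenvalues 0, and det(A) ≈ 5.9999 matches the eigenvalue product 6.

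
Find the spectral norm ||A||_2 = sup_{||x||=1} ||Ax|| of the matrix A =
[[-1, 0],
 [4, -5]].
||A||_2 = sqrt((42 + sqrt(1664))/2) ≈ 6.434 (= sqrt(largest eigenvalue of A^T A))

||A||_2 = sigma_max(A) = sqrt(lambda_max(A^T A)). Form the symmetric matrix M = A^T A =
[[17, -20],
 [-20, 25]].
Its characteristic polynomial (trace, determinant of M give the coefficients) is
  p(λ) = det(λ I - M) = λ^2 - 42λ + 25.
For λ^2 - 42λ + 25 the discriminant is 1664. It is nonnegative but not a perfect square, so the roots are real and irrational: λ = (42 ± sqrt(1664))/2 ≈ 41.3961, 0.6039.
So the eigenvalues of A^T A are ≈ 0.6039, 41.3961 (all ≥ 0, as they must be for A^T A). The largest is λ_max = (42 + sqrt(1664))/2 ≈ 41.3961, hence ||A||_2 = sqrt(λ_max) = sqrt((42 + sqrt(1664))/2) ≈ 6.434.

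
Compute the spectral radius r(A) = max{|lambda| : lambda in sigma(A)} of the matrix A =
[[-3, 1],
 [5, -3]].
r(A) = (6 + sqrt(20))/2 ≈ 5.2361

The eigenvalues of A are the roots of its characteristic polynomial. With M = A (coefficients from the trace and determinant):
  p(λ) = det(λ I - M) = λ^2 + 6λ + 4.
For λ^2 + 6λ + 4 the discriminant is 20. It is nonnegative but not a perfect square, so the roots are real and irrational: λ = (-6 ± sqrt(20))/2 ≈ -0.7639, -5.2361.
Thus the eigenvalues (to 4 decimals) are -0.7639 (modulus 0.7639); -5.2361 (modulus 5.2361). The spectral radius is the largest modulus: r(A) = (6 + sqrt(20))/2 ≈ 5.2361. (Cross-check: r(A) ≤ ||A||_2 ≈ 6.6056; equality holds whenever A is normal, though it can also hold for some non-normal A.)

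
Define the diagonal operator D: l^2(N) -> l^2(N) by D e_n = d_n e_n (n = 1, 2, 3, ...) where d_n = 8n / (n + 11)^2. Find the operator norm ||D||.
||D|| = 2/11 (attained at n = 11)

For D diagonal, ||D|| = sup_n |d_n|. Treat f(x) = 8x / (x + 11)^2 for real x > 0. By the quotient rule, f'(x) = 8(11 - x)/(x + 11)^3, which is positive for x < 11 and negative for x > 11. So f has a unique maximum at x = 11, and since 11 is a positive integer, the supremum over n ≥ 1 is attained at n = 11: d_11 = 8·11/(11 + 11)^2 = 8·11/484 = 2/11. Hence ||D|| = 2/11.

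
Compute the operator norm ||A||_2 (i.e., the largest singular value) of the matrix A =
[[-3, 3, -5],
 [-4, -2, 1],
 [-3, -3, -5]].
||A||_2 ≈ 8.3699 (= sqrt(largest eigenvalue of A^T A))

||A||_2 = sigma_max(A) = sqrt(lambda_max(A^T A)). Form the symmetric matrix M = A^T A =
[[34, 8, 26],
 [8, 22, -2],
 [26, -2, 51]].
Its characteristic polynomial (trace, sum of principal 2x2 minors, determinant of M give the coefficients) is
  p(λ) = det(λ I - M) = λ^3 - 107λ^2 + 2860λ - 19044.
No integer candidate from the rational root theorem (±divisors of 19044) is a root, so the roots are irrational. The cubic discriminant is Δ = 1863752400 > 0, so there are three distinct real roots. p(10) = -144 and p(11) = 800 have opposite signs, so a root lies in (10, 11); Newton's method refines it to λ ≈ 10.1427. p(26) = 560 and p(27) = -144 have opposite signs, so a root lies in (26, 27); Newton's method refines it to λ ≈ 26.8016. p(70) = -144 and p(71) = 2540 have opposite signs, so a root lies in (70, 71); Newton's method refines it to λ ≈ 70.0557. Check (Vieta): the three roots sum to 107, matching tr M = 107.
So the eigenvalues of A^T A are ≈ 10.1427, 26.8016, 70.0557 (all ≥ 0, as they must be for A^T A). The largest is λ_max ≈ 70.0557, hence ||A||_2 = sqrt(λ_max) ≈ 8.3699.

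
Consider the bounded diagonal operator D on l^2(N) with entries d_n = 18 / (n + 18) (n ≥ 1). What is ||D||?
||D|| = 18/19 (attained at n = 1)

For D diagonal, ||D|| = sup_n |d_n| = sup_n 18/(n + 18). This is positive and strictly decreasing in n, so the supremum is attained at n = 1: d_1 = 18/(1 + 18) = 18/19. Hence ||D|| = 18/19.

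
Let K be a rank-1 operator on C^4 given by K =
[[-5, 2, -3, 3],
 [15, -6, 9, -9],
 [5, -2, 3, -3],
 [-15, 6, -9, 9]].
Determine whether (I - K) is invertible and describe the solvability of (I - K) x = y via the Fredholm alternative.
(I - K) is singular (det(I - K) = 0, i.e. 1 ∈ sigma(K)). (I - K) x = y is solvable iff y ⊥ ker((I - K)^*) = span{(-5, 2, -3, 3)}, i.e. iff -5y_1 + 2y_2 - 3y_3 + 3y_4 = 0. When solvable, the solutions are x = y + c·(1, -3, -1, 3), c arbitrary (ker(I - K) = span{(1, -3, -1, 3)}, dimension 1).

K has rank 1, so it is an outer product K = u v^T: every row of K is a multiple of one row vector. Reading off the entries, u = (1, -3, -1, 3) and v = (-5, 2, -3, 3) (row i of K equals u_i·v^T). A rank-one matrix u v^T satisfies K u = u (v·u) and kills the (3)-dimensional subspace v^⊥, so its characteristic polynomial is lambda^3 (lambda - v·u) with v·u = tr K = 1. Hence the eigenvalues of I - K are 1 (multiplicity 3) and 1 - (1) = 0, so det(I - K) = 0. (Direct check: I - K =
[[6, -2, 3, -3],
 [-15, 7, -9, 9],
 [-5, 2, -2, 3],
 [15, -6, 9, -8]]
has determinant 0.) So 1 is an eigenvalue of K and (I - K) is not invertible. The finite-dimensional Fredholm alternative says: either (I - K) is invertible, or ker(I - K) ≠ {0} and then range(I - K) = ker((I - K)^*)^⊥, with dim ker(I - K) = dim ker((I - K)^*). We are in the second case, so we need both kernels. Kernel of I - K: (I - K) u = u - u (v·u) = u - u = 0, so ker(I - K) = span{u} = span{(1, -3, -1, 3)} (it is exactly 1-dimensional because rank(I - K) = 3). Kernel of the adjoint: K is real, so (I - K)^* = I - K^T = I - v u^T, and (I - v u^T) v = v - v (u·v) = 0; hence ker((I - K)^*) = span{v} = span{(-5, 2, -3, 3)}. Therefore (I - K) x = y is solvable iff <y, v> = 0, i.e. iff -5y_1 + 2y_2 - 3y_3 + 3y_4 = 0. When this holds, K y = u (v·y) = 0, so (I - K) y = y and x = y is a particular solution; the full solution set is the line x = y + c·u = y + c·(1, -3, -1, 3), c ∈ C.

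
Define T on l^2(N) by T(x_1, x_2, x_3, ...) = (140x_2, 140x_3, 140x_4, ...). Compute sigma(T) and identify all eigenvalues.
sigma(T) = closed disk {z in C : |z| ≤ 140}; sigma_p(T) = open disk {z in C : |z| < 140}

Note T = 140·V where V is the unit left shift (V x)_k = x_{k+1}; so sigma(T) = 140·sigma(V) and ||T|| = 140||V||. ||T x||^2 = 19600sum_{k≥2} |x_k|^2 ≤ 19600||x||^2, with equality on {x : x_1 = 0}, so ||T|| = 140. For any lambda with |lambda| < 140, set r = lambda/140 (|r| < 1); the vector x = (1, r, r^2, ...) is in l^2 and satisfies T x = 140(r, r^2, ...) = lambda x, so lambda is an eigenvalue. On the boundary |lambda| = 140 the geometric series diverges, so no l^2 eigenvector exists, but these lambda lie in the approximate point spectrum. Hence sigma(T) is the closed disk of radius 140 and sigma_p(T) is the open disk.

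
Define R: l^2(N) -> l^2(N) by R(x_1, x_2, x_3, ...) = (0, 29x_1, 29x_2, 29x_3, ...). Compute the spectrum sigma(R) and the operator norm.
sigma(R) = closed disk {z in C : |z| ≤ 29}; ||R|| = 29

Note R = 29·U where U is the unit right shift (U x)_k = x_{k-1} (with x_0 := 0); so ||R|| = 29||U|| and sigma(R) = 29·sigma(U). ||R x||^2 = sum_{k≥1} |29x_k|^2 = 841||x||^2, so ||R|| = 29 and sigma(R) ⊂ {|z| ≤ 29}. For any |lambda| < 29, the equation (R - lambda I) x = 0 forces x_1 = 0, then 29x_k = lambda x_{k+1} ⇒ x = 0, so R has no eigenvalues. But (R - lambda I) is not surjective for |lambda| < 29: solving (R - lambda I) x = e_1 would require x_n proportional to (lambda/29)^(-n), which is not in l^2. So every |lambda| < 29 lies in the residual spectrum. The boundary |lambda| = 29 is in the approximate point spectrum (the spectrum is closed). Hence sigma(R) is the closed disk of radius 29.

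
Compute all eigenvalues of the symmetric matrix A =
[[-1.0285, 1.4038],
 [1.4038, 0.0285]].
sigma(A) ≈ {-2, 1}

A is real symmetric, so its spectrum consists of real eigenvalues. Expanding the characteristic polynomial of the displayed matrix gives
  det(λ I - A) = p(λ) = λ^2 + (1)λ + (-2).
Solving p(λ) = 0 yields eigenvalues ≈ -2, 1. (A is shown rounded to 4 decimals, so these recover the underlying integer eigenvalues to within that precision.)
Verification: the trace of A = -1 equals the sum of eigenvalues -1, and det(A) ≈ -2.0000 matches the eigenvalue product -2.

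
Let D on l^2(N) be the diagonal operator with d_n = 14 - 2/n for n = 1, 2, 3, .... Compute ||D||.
||D|| = 14

For a diagonal operator on l^2 with entries d_n, ||D|| = sup_n |d_n|. Here d_1 = 12, d_2 = 13, ..., and d_n = 14 - 2/n increases monotonically toward 14. All terms lie in [12, 14), so |d_n| = d_n and the supremum is the limit 14, which is not attained by any individual d_n. Hence ||D|| = 14.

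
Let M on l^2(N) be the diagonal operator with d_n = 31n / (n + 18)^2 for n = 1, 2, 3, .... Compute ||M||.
||M|| = 31/72 (attained at n = 18)

For M diagonal, ||M|| = sup_n |d_n|. Treat f(x) = 31x / (x + 18)^2 for real x > 0. By the quotient rule, f'(x) = 31(18 - x)/(x + 18)^3, which is positive for x < 18 and negative for x > 18. So f has a unique maximum at x = 18, and since 18 is a positive integer, the supremum over n ≥ 1 is attained at n = 18: d_18 = 31·18/(18 + 18)^2 = 31·18/1296 = 31/72. Hence ||M|| = 31/72.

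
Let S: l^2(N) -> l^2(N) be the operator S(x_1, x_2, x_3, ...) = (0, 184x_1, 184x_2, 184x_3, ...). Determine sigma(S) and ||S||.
sigma(S) = closed disk {z in C : |z| ≤ 184}; ||S|| = 184

Note S = 184·U where U is the unit right shift (U x)_k = x_{k-1} (with x_0 := 0); so ||S|| = 184||U|| and sigma(S) = 184·sigma(U). ||S x||^2 = sum_{k≥1} |184x_k|^2 = 33856||x||^2, so ||S|| = 184 and sigma(S) ⊂ {|z| ≤ 184}. For any |lambda| < 184, the equation (S - lambda I) x = 0 forces x_1 = 0, then 184x_k = lambda x_{k+1} ⇒ x = 0, so S has no eigenvalues. But (S - lambda I) is not surjective for |lambda| < 184: solving (S - lambda I) x = e_1 would require x_n proportional to (lambda/184)^(-n), which is not in l^2. So every |lambda| < 184 lies in the residual spectrum. The boundary |lambda| = 184 is in the approximate point spectrum (the spectrum is closed). Hence sigma(S) is the closed disk of radius 184.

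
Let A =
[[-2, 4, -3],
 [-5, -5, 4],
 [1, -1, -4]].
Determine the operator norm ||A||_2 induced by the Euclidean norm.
||A||_2 ≈ 8.9924 (= sqrt(largest eigenvalue of A^T A))

||A||_2 = sigma_max(A) = sqrt(lambda_max(A^T A)). Form the symmetric matrix M = A^T A =
[[30, 16, -18],
 [16, 42, -28],
 [-18, -28, 41]].
Its characteristic polynomial (trace, sum of principal 2x2 minors, determinant of M give the coefficients) is
  p(λ) = det(λ I - M) = λ^3 - 113λ^2 + 2848λ - 20164.
No integer candidate from the rational root theorem (±divisors of 20164) is a root, so the roots are irrational. The cubic discriminant is Δ = 619508032 > 0, so there are three distinct real roots. p(13) = -40 and p(14) = 304 have opposite signs, so a root lies in (13, 14); Newton's method refines it to λ ≈ 13.0976. p(19) = 14 and p(20) = -404 have opposite signs, so a root lies in (19, 20); Newton's method refines it to λ ≈ 19.0383. p(80) = -3524 and p(81) = 572 have opposite signs, so a root lies in (80, 81); Newton's method refines it to λ ≈ 80.864. Check (Vieta): the three roots sum to 113, matching tr M = 113.
So the eigenvalues of A^T A are ≈ 13.0976, 19.0383, 80.864 (all ≥ 0, as they must be for A^T A). The largest is λ_max ≈ 80.864, hence ||A||_2 = sqrt(λ_max) ≈ 8.9924.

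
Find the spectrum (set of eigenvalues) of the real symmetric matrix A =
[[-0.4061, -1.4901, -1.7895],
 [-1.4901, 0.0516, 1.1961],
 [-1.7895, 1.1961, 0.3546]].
sigma(A) ≈ {-2, -1, 3}

A is real symmetric, so its spectrum consists of real eigenvalues. Expanding the characteristic polynomial of the displayed matrix gives
  det(λ I - A) = p(λ) = λ^3 + (0)λ^2 + (-7)λ + (-6).
Solving p(λ) = 0 yields eigenvalues ≈ -2, -1, 3. (A is shown rounded to 4 decimals, so these recover the underlying integer eigenvalues to within that precision.)
Verification: the trace of A = 0 equals the sum of eigenvalues 0, and det(A) ≈ 5.9998 matches the eigenvalue product 6.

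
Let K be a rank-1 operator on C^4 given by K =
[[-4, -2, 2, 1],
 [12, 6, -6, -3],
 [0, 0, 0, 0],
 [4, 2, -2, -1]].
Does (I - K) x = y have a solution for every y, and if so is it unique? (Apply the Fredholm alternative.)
(I - K) is singular (det(I - K) = 0, i.e. 1 ∈ sigma(K)). (I - K) x = y is solvable iff y ⊥ ker((I - K)^*) = span{(-4, -2, 2, 1)}, i.e. iff -4y_1 - 2y_2 + 2y_3 + y_4 = 0. When solvable, the solutions are x = y + c·(1, -3, 0, -1), c arbitrary (ker(I - K) = span{(1, -3, 0, -1)}, dimension 1).

K has rank 1, so it is an outer product K = u v^T: every row of K is a multiple of one row vector. Reading off the entries, u = (1, -3, 0, -1) and v = (-4, -2, 2, 1) (row i of K equals u_i·v^T). A rank-one matrix u v^T satisfies K u = u (v·u) and kills the (3)-dimensional subspace v^⊥, so its characteristic polynomial is lambda^3 (lambda - v·u) with v·u = tr K = 1. Hence the eigenvalues of I - K are 1 (multiplicity 3) and 1 - (1) = 0, so det(I - K) = 0. (Direct check: I - K =
[[5, 2, -2, -1],
 [-12, -5, 6, 3],
 [0, 0, 1, 0],
 [-4, -2, 2, 2]]
has determinant 0.) So 1 is an eigenvalue of K and (I - K) is not invertible. The finite-dimensional Fredholm alternative says: either (I - K) is invertible, or ker(I - K) ≠ {0} and then range(I - K) = ker((I - K)^*)^⊥, with dim ker(I - K) = dim ker((I - K)^*). We are in the second case, so we need both kernels. Kernel of I - K: (I - K) u = u - u (v·u) = u - u = 0, so ker(I - K) = span{u} = span{(1, -3, 0, -1)} (it is exactly 1-dimensional because rank(I - K) = 3). Kernel of the adjoint: K is real, so (I - K)^* = I - K^T = I - v u^T, and (I - v u^T) v = v - v (u·v) = 0; hence ker((I - K)^*) = span{v} = span{(-4, -2, 2, 1)}. Therefore (I - K) x = y is solvable iff <y, v> = 0, i.e. iff -4y_1 - 2y_2 + 2y_3 + y_4 = 0. When this holds, K y = u (v·y) = 0, so (I - K) y = y and x = y is a particular solution; the full solution set is the line x = y + c·u = y + c·(1, -3, 0, -1), c ∈ C.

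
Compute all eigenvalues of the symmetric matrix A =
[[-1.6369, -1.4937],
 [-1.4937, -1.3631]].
sigma(A) ≈ {-3, 0}

A is real symmetric, so its spectrum consists of real eigenvalues. Expanding the characteristic polynomial of the displayed matrix gives
  det(λ I - A) = p(λ) = λ^2 + (3)λ + (0).
Solving p(λ) = 0 yields eigenvalues ≈ -3, 0. (A is shown rounded to 4 decimals, so these recover the underlying integer eigenvalues to within that precision.)
Verification: the trace of A = -3 equals the sum of eigenvalues -3, and det(A) ≈ 0.0001 matches the eigenvalue product 0.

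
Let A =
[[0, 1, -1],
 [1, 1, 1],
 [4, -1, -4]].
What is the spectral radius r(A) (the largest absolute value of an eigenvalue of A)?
r(A) ≈ 2.7912

The eigenvalues of A are the roots of its characteristic polynomial. With M = A (coefficients from the trace, the sum of principal 2x2 minors, and det A):
  p(λ) = det(λ I - M) = λ^3 + 3λ^2 - 13.
No integer candidate from the rational root theorem (±divisors of 13) is a root, so the roots are irrational. The cubic discriminant is Δ = -3159 < 0, so there is one real root and a complex-conjugate pair. p(1) = -9 and p(2) = 7 have opposite signs, so a root lies in (1, 2); Newton's method refines it to λ ≈ 1.6687. Dividing out (λ - (1.6687)) leaves approximately λ^2 + 4.6687λ + 7.7906. For λ^2 + 4.6687λ + 7.7906 the discriminant is -9.3656. It is negative, so the remaining roots are the complex-conjugate pair λ ≈ -2.3343 ± 1.5302i. Their product equals the constant term, so |λ|^2 ≈ 7.7906 and |λ| ≈ 2.7912.
Thus the eigenvalues (to 4 decimals) are 1.6687 (modulus 1.6687); -2.3343 ± 1.5302i (modulus 2.7912). The spectral radius is the largest modulus: r(A) ≈ 2.7912. (Cross-check: r(A) ≤ ||A||_2 ≈ 5.7724; equality holds whenever A is normal, though it can also hold for some non-normal A.)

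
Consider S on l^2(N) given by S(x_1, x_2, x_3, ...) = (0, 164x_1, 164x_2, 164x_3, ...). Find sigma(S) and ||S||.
sigma(S) = closed disk {z in C : |z| ≤ 164}; ||S|| = 164

Note S = 164·U where U is the unit right shift (U x)_k = x_{k-1} (with x_0 := 0); so ||S|| = 164||U|| and sigma(S) = 164·sigma(U). ||S x||^2 = sum_{k≥1} |164x_k|^2 = 26896||x||^2, so ||S|| = 164 and sigma(S) ⊂ {|z| ≤ 164}. For any |lambda| < 164, the equation (S - lambda I) x = 0 forces x_1 = 0, then 164x_k = lambda x_{k+1} ⇒ x = 0, so S has no eigenvalues. But (S - lambda I) is not surjective for |lambda| < 164: solving (S - lambda I) x = e_1 would require x_n proportional to (lambda/164)^(-n), which is not in l^2. So every |lambda| < 164 lies in the residual spectrum. The boundary |lambda| = 164 is in the approximate point spectrum (the spectrum is closed). Hence sigma(S) is the closed disk of radius 164.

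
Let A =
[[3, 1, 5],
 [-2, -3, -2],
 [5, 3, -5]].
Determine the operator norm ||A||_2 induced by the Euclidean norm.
||A||_2 ≈ 7.8338 (= sqrt(largest eigenvalue of A^T A))

||A||_2 = sigma_max(A) = sqrt(lambda_max(A^T A)). Form the symmetric matrix M = A^T A =
[[38, 24, -6],
 [24, 19, -4],
 [-6, -4, 54]].
Its characteristic polynomial (trace, sum of principal 2x2 minors, determinant of M give the coefficients) is
  p(λ) = det(λ I - M) = λ^3 - 111λ^2 + 3172λ - 7744.
No integer candidate from the rational root theorem (±divisors of 7744) is a root, so the roots are irrational. The cubic discriminant is Δ = 1403291408 > 0, so there are three distinct real roots. p(2) = -1836 and p(3) = 800 have opposite signs, so a root lies in (2, 3); Newton's method refines it to λ ≈ 2.6881. p(46) = 628 and p(47) = -36 have opposite signs, so a root lies in (46, 47); Newton's method refines it to λ ≈ 46.9435. p(61) = -302 and p(62) = 564 have opposite signs, so a root lies in (61, 62); Newton's method refines it to λ ≈ 61.3684. Check (Vieta): the three roots sum to 111, matching tr M = 111.
So the eigenvalues of A^T A are ≈ 2.6881, 46.9435, 61.3684 (all ≥ 0, as they must be for A^T A). The largest is λ_max ≈ 61.3684, hence ||A||_2 = sqrt(λ_max) ≈ 7.8338.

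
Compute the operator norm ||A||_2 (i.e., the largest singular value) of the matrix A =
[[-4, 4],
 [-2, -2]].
||A||_2 = sqrt(32) ≈ 5.6569 (= sqrt(largest eigenvalue of A^T A))

||A||_2 = sigma_max(A) = sqrt(lambda_max(A^T A)). Form the symmetric matrix M = A^T A =
[[20, -12],
 [-12, 20]].
Its characteristic polynomial (trace, determinant of M give the coefficients) is
  p(λ) = det(λ I - M) = λ^2 - 40λ + 256.
For λ^2 - 40λ + 256 the discriminant is 576. It is a perfect square (24^2), so the roots are rational: λ = (40 ± 24)/2 = 32, 8.
So the eigenvalues of A^T A are ≈ 8, 32 (all ≥ 0, as they must be for A^T A). The largest is λ_max = 32, hence ||A||_2 = sqrt(λ_max) = sqrt(32) ≈ 5.6569.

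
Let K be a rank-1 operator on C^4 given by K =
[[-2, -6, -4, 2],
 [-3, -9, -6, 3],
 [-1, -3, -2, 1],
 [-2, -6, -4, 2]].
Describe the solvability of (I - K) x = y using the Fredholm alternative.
(I - K) is invertible (det(I - K) = 12 ≠ 0), so for every y in C^4 the equation (I - K) x = y has a unique solution.

K has rank 1, so it is an outer product K = u v^T: every row of K is a multiple of one row vector. Reading off the entries, u = (2, 3, 1, 2) and v = (-1, -3, -2, 1) (row i of K equals u_i·v^T). A rank-one matrix u v^T satisfies K u = u (v·u) and kills the (3)-dimensional subspace v^⊥, so its characteristic polynomial is lambda^3 (lambda - v·u) with v·u = tr K = -11. Hence the eigenvalues of I - K are 1 (multiplicity 3) and 1 - (-11) = 12, so det(I - K) = 12. (Direct check: I - K =
[[3, 6, 4, -2],
 [3, 10, 6, -3],
 [1, 3, 3, -1],
 [2, 6, 4, -1]]
has determinant 12.) The finite-dimensional Fredholm alternative says: either (I - K) is invertible, or ker(I - K) ≠ {0} and then range(I - K) = ker((I - K)^*)^⊥, with dim ker(I - K) = dim ker((I - K)^*). Since det(I - K) ≠ 0, 1 is not an eigenvalue of K and ker(I - K) = {0}, so we are in the first case: for every y there is a unique x = (I - K)^(-1) y. Explicitly, by the Sherman–Morrison formula, (I - u v^T)^(-1) = I + u v^T/(1 - v·u), i.e. (I - K)^(-1) = I + K/(12).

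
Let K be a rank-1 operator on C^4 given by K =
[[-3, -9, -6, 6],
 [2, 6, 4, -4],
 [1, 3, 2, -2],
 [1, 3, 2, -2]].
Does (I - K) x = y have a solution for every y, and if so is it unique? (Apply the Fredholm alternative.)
(I - K) is invertible (det(I - K) = -2 ≠ 0), so for every y in C^4 the equation (I - K) x = y has a unique solution.

K has rank 1, so it is an outer product K = u v^T: every row of K is a multiple of one row vector. Reading off the entries, u = (-3, 2, 1, 1) and v = (1, 3, 2, -2) (row i of K equals u_i·v^T). A rank-one matrix u v^T satisfies K u = u (v·u) and kills the (3)-dimensional subspace v^⊥, so its characteristic polynomial is lambda^3 (lambda - v·u) with v·u = tr K = 3. Hence the eigenvalues of I - K are 1 (multiplicity 3) and 1 - (3) = -2, so det(I - K) = -2. (Direct check: I - K =
[[4, 9, 6, -6],
 [-2, -5, -4, 4],
 [-1, -3, -1, 2],
 [-1, -3, -2, 3]]
has determinant -2.) The finite-dimensional Fredholm alternative says: either (I - K) is invertible, or ker(I - K) ≠ {0} and then range(I - K) = ker((I - K)^*)^⊥, with dim ker(I - K) = dim ker((I - K)^*). Since det(I - K) ≠ 0, 1 is not an eigenvalue of K and ker(I - K) = {0}, so we are in the first case: for every y there is a unique x = (I - K)^(-1) y. Explicitly, by the Sherman–Morrison formula, (I - u v^T)^(-1) = I + u v^T/(1 - v·u), i.e. (I - K)^(-1) = I + K/(-2).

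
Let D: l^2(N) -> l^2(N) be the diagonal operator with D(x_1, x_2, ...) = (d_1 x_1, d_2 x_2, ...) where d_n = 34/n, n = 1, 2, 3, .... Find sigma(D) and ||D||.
sigma(D) = {34/n : n ≥ 1} ∪ {0}; ||D|| = 34

A bounded diagonal operator on l^2 with diagonal entries d_n has spectrum equal to the closure of {d_n : n ≥ 1}: every d_n is an eigenvalue (with eigenvector e_n), so {d_n} ⊂ sigma(D); the spectrum is closed, so its closure is too; and for lambda not in the closure, (D - lambda I) has bounded inverse (the diagonal entries 1/(d_n - lambda) are bounded). For our sequence d_n = 34/n, n = 1, 2, 3, ...:
  - {d_n} = {34/n : n ≥ 1}; the only limit point is 0
  - closure = {34/n : n ≥ 1} ∪ {0}
For the norm: a diagonal operator has ||D|| = sup_n |d_n|. Here d_n = 34/n is positive and decreasing, so sup_n |d_n| = d_1 = 34. So ||D|| = 34.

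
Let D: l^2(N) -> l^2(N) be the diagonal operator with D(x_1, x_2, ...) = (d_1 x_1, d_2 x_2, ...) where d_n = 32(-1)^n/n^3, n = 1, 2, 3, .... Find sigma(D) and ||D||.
sigma(D) = {32(-1)^n/n^3 : n ≥ 1} ∪ {0}; ||D|| = 32

A bounded diagonal operator on l^2 with diagonal entries d_n has spectrum equal to the closure of {d_n : n ≥ 1}: every d_n is an eigenvalue (with eigenvector e_n), so {d_n} ⊂ sigma(D); the spectrum is closed, so its closure is too; and for lambda not in the closure, (D - lambda I) has bounded inverse (the diagonal entries 1/(d_n - lambda) are bounded). For our sequence d_n = 32(-1)^n/n^3, n = 1, 2, 3, ...:
  - {d_n} = {32(-1)^n/n^3 : n ≥ 1}; the only limit point is 0
  - closure = {32(-1)^n/n^3 : n ≥ 1} ∪ {0}
For the norm: a diagonal operator has ||D|| = sup_n |d_n|. Here |d_n| = 32/n^3 is decreasing, so sup_n |d_n| = |d_1| = 32. So ||D|| = 32.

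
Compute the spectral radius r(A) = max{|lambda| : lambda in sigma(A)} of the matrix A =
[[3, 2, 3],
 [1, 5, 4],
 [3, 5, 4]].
r(A) ≈ 10.3178

The eigenvalues of A are the roots of its characteristic polynomial. With M = A (coefficients from the trace, the sum of principal 2x2 minors, and det A):
  p(λ) = det(λ I - M) = λ^3 - 12λ^2 + 16λ + 14.
No integer candidate from the rational root theorem (±divisors of 14) is a root, so the roots are irrational. The cubic discriminant is Δ = 63572 > 0, so there are three distinct real roots. p(-1) = -15 and p(0) = 14 have opposite signs, so a root lies in (-1, 0); Newton's method refines it to λ ≈ -0.5957. p(2) = 6 and p(3) = -19 have opposite signs, so a root lies in (2, 3); Newton's method refines it to λ ≈ 2.2779. p(10) = -26 and p(11) = 69 have opposite signs, so a root lies in (10, 11); Newton's method refines it to λ ≈ 10.3178. Check (Vieta): the three roots sum to 12, matching tr M = 12.
Thus the eigenvalues (to 4 decimals) are -0.5957 (modulus 0.5957); 2.2779 (modulus 2.2779); 10.3178 (modulus 10.3178). The spectral radius is the largest modulus: r(A) ≈ 10.3178. (Cross-check: r(A) ≤ ||A||_2 ≈ 10.4147; equality holds whenever A is normal, though it can also hold for some non-normal A.)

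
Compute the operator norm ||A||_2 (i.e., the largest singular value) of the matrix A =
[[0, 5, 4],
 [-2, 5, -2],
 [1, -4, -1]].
||A||_2 ≈ 8.5087 (= sqrt(largest eigenvalue of A^T A))

||A||_2 = sigma_max(A) = sqrt(lambda_max(A^T A)). Form the symmetric matrix M = A^T A =
[[5, -14, 3],
 [-14, 66, 14],
 [3, 14, 21]].
Its characteristic polynomial (trace, sum of principal 2x2 minors, determinant of M give the coefficients) is
  p(λ) = det(λ I - M) = λ^3 - 92λ^2 + 1420λ - 64.
No integer candidate from the rational root theorem (±divisors of 64) is a root, so the roots are irrational. The cubic discriminant is Δ = 5564700160 > 0, so there are three distinct real roots. p(0) = -64 and p(1) = 1265 have opposite signs, so a root lies in (0, 1); Newton's method refines it to λ ≈ 0.0452. p(19) = 563 and p(20) = -464 have opposite signs, so a root lies in (19, 20); Newton's method refines it to λ ≈ 19.5562. p(72) = -1504 and p(73) = 2345 have opposite signs, so a root lies in (72, 73); Newton's method refines it to λ ≈ 72.3986. Check (Vieta): the three roots sum to 92, matching tr M = 92.
So the eigenvalues of A^T A are ≈ 0.0452, 19.5562, 72.3986 (all ≥ 0, as they must be for A^T A). The largest is λ_max ≈ 72.3986, hence ||A||_2 = sqrt(λ_max) ≈ 8.5087.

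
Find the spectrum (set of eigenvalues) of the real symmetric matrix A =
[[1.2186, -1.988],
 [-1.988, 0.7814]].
sigma(A) ≈ {-1, 3}

A is real symmetric, so its spectrum consists of real eigenvalues. Expanding the characteristic polynomial of the displayed matrix gives
  det(λ I - A) = p(λ) = λ^2 + (-2)λ + (-3).
Solving p(λ) = 0 yields eigenvalues ≈ -1, 3. (A is shown rounded to 4 decimals, so these recover the underlying integer eigenvalues to within that precision.)
Verification: the trace of A = 2 equals the sum of eigenvalues 2, and det(A) ≈ -2.9999 matches the eigenvalue product -3.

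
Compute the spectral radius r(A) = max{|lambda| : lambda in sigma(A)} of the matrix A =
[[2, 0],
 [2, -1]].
r(A) = 2

The eigenvalues of A are the roots of its characteristic polynomial. With M = A (coefficients from the trace and determinant):
  p(λ) = det(λ I - M) = λ^2 - λ - 2.
For λ^2 - λ - 2 the discriminant is 9. It is a perfect square (3^2), so the roots are rational: λ = (1 ± 3)/2 = 2, -1.
Thus the eigenvalues (to 4 decimals) are 2 (modulus 2); -1 (modulus 1). The spectral radius is the largest modulus: r(A) = 2. (Cross-check: r(A) ≤ ||A||_2 ≈ 2.9208; equality holds whenever A is normal, though it can also hold for some non-normal A.)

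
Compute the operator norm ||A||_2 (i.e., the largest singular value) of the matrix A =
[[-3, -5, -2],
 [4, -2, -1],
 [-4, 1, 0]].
||A||_2 ≈ 6.5279 (= sqrt(largest eigenvalue of A^T A))

||A||_2 = sigma_max(A) = sqrt(lambda_max(A^T A)). Form the symmetric matrix M = A^T A =
[[41, 3, 2],
 [3, 30, 12],
 [2, 12, 5]].
Its characteristic polynomial (trace, sum of principal 2x2 minors, determinant of M give the coefficients) is
  p(λ) = det(λ I - M) = λ^3 - 76λ^2 + 1428λ - 225.
No integer candidate from the rational root theorem (±divisors of 225) is a root, so the roots are irrational. The cubic discriminant is Δ = 173600901 > 0, so there are three distinct real roots. p(0) = -225 and p(1) = 1128 have opposite signs, so a root lies in (0, 1); Newton's method refines it to λ ≈ 0.1589. p(33) = 72 and p(34) = -225 have opposite signs, so a root lies in (33, 34); Newton's method refines it to λ ≈ 33.2281. p(42) = -225 and p(43) = 162 have opposite signs, so a root lies in (42, 43); Newton's method refines it to λ ≈ 42.613. Check (Vieta): the three roots sum to 76, matching tr M = 76.
So the eigenvalues of A^T A are ≈ 0.1589, 33.2281, 42.613 (all ≥ 0, as they must be for A^T A). The largest is λ_max ≈ 42.613, hence ||A||_2 = sqrt(λ_max) ≈ 6.5279.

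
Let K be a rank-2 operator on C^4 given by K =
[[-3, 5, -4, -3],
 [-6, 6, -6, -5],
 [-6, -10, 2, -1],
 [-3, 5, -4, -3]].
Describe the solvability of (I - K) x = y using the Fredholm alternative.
(I - K) is invertible (det(I - K) = -70 ≠ 0), so for every y in C^4 the equation (I - K) x = y has a unique solution.

K has rank 2 and factors as K = U V^T = u1 v1^T + u2 v2^T with u1 = (2, 3, -1, 2), v1 = (-3, 1, -2, -2), u2 = (1, 1, -3, 1), v2 = (3, 3, 0, 1) (multiplying out reproduces the displayed K). The nonzero eigenvalues of U V^T coincide with those of the 2 x 2 matrix G = V^T U = [[v1·u1, v1·u2], [v2·u1, v2·u2]] = [[-5, 2], [17, 7]], and by the Sylvester determinant identity det(I_4 - U V^T) = det(I_2 - V^T U) = det([[6, -2], [-17, -6]]) = (6)(-6) - (-2)(-17) = -70. (Direct check: I - K =
[[4, -5, 4, 3],
 [6, -5, 6, 5],
 [6, 10, -1, 1],
 [3, -5, 4, 4]]
has determinant -70.) The finite-dimensional Fredholm alternative says: either (I - K) is invertible, or ker(I - K) ≠ {0} and then range(I - K) = ker((I - K)^*)^⊥, with dim ker(I - K) = dim ker((I - K)^*). Since det(I - K) ≠ 0, 1 is not an eigenvalue of K and ker(I - K) = {0}, so we are in the first case: for every y there is a unique x = (I - K)^(-1) y. (Explicitly, by the Woodbury identity, (I - U V^T)^(-1) = I + U (I_2 - G)^(-1) V^T.)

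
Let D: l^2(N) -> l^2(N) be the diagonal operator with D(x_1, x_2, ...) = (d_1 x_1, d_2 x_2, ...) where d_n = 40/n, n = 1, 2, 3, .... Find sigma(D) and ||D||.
sigma(D) = {40/n : n ≥ 1} ∪ {0}; ||D|| = 40

A bounded diagonal operator on l^2 with diagonal entries d_n has spectrum equal to the closure of {d_n : n ≥ 1}: every d_n is an eigenvalue (with eigenvector e_n), so {d_n} ⊂ sigma(D); the spectrum is closed, so its closure is too; and for lambda not in the closure, (D - lambda I) has bounded inverse (the diagonal entries 1/(d_n - lambda) are bounded). For our sequence d_n = 40/n, n = 1, 2, 3, ...:
  - {d_n} = {40/n : n ≥ 1}; the only limit point is 0
  - closure = {40/n : n ≥ 1} ∪ {0}
For the norm: a diagonal operator has ||D|| = sup_n |d_n|. Here d_n = 40/n is positive and decreasing, so sup_n |d_n| = d_1 = 40. So ||D|| = 40.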